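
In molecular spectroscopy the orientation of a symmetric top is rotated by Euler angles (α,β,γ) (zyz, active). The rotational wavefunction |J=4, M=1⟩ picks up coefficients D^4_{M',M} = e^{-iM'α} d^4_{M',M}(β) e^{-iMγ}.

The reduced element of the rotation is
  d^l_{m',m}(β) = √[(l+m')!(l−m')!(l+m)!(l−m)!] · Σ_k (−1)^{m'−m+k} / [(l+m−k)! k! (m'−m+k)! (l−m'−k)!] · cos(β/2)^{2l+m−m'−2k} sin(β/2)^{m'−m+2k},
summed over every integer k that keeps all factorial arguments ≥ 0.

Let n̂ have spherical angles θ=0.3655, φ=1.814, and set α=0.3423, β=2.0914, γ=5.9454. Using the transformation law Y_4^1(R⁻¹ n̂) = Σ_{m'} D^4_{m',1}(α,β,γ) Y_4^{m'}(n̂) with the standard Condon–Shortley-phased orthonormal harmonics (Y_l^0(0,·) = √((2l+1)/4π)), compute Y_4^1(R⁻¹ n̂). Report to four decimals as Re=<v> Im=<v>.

Re=0.3104 Im=-0.0211

Need the full column D^4_{m',1} for m'=−4..4 at α=0.3423, β=2.0914, γ=5.9454.
cos(β/2)=0.501296, sin(β/2)=0.865276
d^4_{-4,1}: single k=5 term ⇒ +0.457246;  D = -0.062080+0.453012i
d^4_{-3,1}: k∈[4..5] ⇒ +0.468290 -0.837117 = -0.368827;  D = -0.075482-0.361020i
d^4_{-2,1}: k∈[3..5] ⇒ +0.290036 -1.296171 +0.772347 = -0.233789;  D = -0.121882-0.199505i
d^4_{-1,1}: k∈[2..5] ⇒ +0.118816 -1.061983 +1.582003 -0.314221 = +0.324615;  D = +0.252394+0.204137i
d^4_{0,1}: k∈[1..4] ⇒ +0.030784 -0.550304 +1.639541 -0.814125 = +0.305897;  D = +0.288611+0.101374i
d^4_{1,1}: k∈[0..3] ⇒ +0.003988 -0.178225 +1.061983 -1.054669 = -0.166923;  D = -0.166921+0.000754i
d^4_{2,1}: k∈[0..2] ⇒ -0.029205 +0.435053 -0.864114 = -0.458265;  D = -0.430980+0.155766i
d^4_{3,1}: k∈[0..1] ⇒ +0.094308 -0.468290 = -0.373983;  D = -0.288643+0.237798i
d^4_{4,1}: single k=0 term ⇒ -0.153472;  D = -0.078824+0.131683i
Y_4^{m'}(θ=0.3655,φ=1.814) and Σ D·Y over m':
  (-0.0621+0.4530i)·(+0.0041-0.0060i)  (-0.0755-0.3610i)·(+0.0356+0.0398i)  (-0.1219-0.1995i)·(-0.1929+0.1020i)  (+0.2524+0.2041i)·(-0.1181-0.4760i)  (+0.2886+0.1014i)·(+0.3662+0.0000i)  (-0.1669+0.0008i)·(+0.1181-0.4760i)  (-0.4310+0.1558i)·(-0.1929-0.1020i)  (-0.2886+0.2378i)·(-0.0356+0.0398i)  (-0.0788+0.1317i)·(+0.0041+0.0060i)
Y_4^1(R⁻¹ n̂) = +0.310392-0.021144i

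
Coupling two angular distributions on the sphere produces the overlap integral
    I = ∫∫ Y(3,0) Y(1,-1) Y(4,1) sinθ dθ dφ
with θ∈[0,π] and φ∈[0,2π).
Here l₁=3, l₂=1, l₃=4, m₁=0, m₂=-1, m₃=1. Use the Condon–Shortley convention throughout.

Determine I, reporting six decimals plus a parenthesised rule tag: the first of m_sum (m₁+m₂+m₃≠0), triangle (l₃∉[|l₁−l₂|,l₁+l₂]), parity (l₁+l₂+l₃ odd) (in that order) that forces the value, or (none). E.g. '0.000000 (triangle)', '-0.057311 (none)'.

-0.194664 (none)

Rules hold: Σm=0, L=8 even, 2≤4≤4.
N = 7·3·9 = 189
Δ = 0!·6!·2!/9! = 1/252
Racah Σ t=0..0: t=0:+1/36 = 1/36
⇒ 3j(3 1 4; 0 0 0)² = 4/63, sgn +1
Racah Σ t=0..0: t=0:+1/72 = 1/72
⇒ 3j(3 1 4; 0 -1 1)² = 5/126, sgn -1
4πI² = N·(3j₀)²·(3jₘ)² = 10/21
I = -1·√(0.47619/4π) = -0.19466390
No selection rule forces the value: the integral is nonzero (none).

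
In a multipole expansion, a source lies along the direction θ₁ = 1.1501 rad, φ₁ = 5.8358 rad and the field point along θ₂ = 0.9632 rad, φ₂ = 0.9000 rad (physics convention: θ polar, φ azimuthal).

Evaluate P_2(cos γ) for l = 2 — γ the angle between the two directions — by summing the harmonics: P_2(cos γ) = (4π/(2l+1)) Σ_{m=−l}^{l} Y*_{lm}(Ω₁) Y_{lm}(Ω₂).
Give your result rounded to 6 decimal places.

-0.260966

Expand P_2 via completeness: Σ_{m} conj(Y_{2,m}) at Ω₁ times Y_{2,m} at Ω₂ —
  m=-2: Y*=0.20138 - 0.25106j  Y=-0.05916 - 0.25357j  product -0.07558 - 0.03621j
  m=-1: Y*=0.25965 - 0.12459j  Y=0.22509 - 0.28365j  product 0.02311 - 0.10169j
  m=+0: Y*=-0.15758 + 0.00000j  Y=-0.00701 + 0.00000j  product 0.00111 + 0.00000j
  m=+1: Y*=-0.25965 - 0.12459j  Y=-0.22509 - 0.28365j  product 0.02311 + 0.10169j
  m=+2: Y*=0.20138 + 0.25106j  Y=-0.05916 + 0.25357j  product -0.07558 + 0.03621j
Σ over m = -0.10384 + 0.00000j; ×(4π/5) → -0.26097 + 0.00000j. Real part: -0.260966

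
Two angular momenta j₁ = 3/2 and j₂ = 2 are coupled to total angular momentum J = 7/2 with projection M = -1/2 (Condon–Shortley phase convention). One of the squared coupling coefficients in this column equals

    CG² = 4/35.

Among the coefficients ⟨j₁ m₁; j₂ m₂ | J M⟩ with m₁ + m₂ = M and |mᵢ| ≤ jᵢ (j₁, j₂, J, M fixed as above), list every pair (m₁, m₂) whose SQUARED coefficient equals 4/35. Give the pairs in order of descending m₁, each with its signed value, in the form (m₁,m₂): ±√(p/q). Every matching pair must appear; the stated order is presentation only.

Admissible pairs with m₁+m₂ = M = -1/2: (-3/2,1), (-1/2,0), (1/2,-1), (3/2,-2)
  (m₁,m₂)=(3/2,-2): CG² = 1/35, CG = +√(1/35)
  (m₁,m₂)=(1/2,-1): CG² = 12/35, CG = +√(12/35)
  (m₁,m₂)=(-1/2,0): CG² = 18/35, CG = +√(18/35)
  (m₁,m₂)=(-3/2,1): CG² = 4/35, CG = +√(4/35)   ← matches the target
Pairs with CG² = 4/35: (-3/2,1): +√(4/35)

(-3/2,1): +√(4/35)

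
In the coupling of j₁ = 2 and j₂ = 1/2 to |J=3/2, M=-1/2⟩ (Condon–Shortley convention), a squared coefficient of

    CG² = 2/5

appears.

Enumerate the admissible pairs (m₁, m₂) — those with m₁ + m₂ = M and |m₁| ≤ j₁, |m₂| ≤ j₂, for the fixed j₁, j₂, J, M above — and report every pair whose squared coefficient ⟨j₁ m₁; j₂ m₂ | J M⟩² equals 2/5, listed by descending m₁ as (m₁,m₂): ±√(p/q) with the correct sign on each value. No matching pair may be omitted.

Admissible pairs with m₁+m₂ = M = -1/2: (-1,1/2), (0,-1/2)
  (m₁,m₂)=(0,-1/2): CG² = 2/5, CG = +√(2/5)   ← matches the target
  (m₁,m₂)=(-1,1/2): CG² = 3/5, CG = −√(3/5)
Pairs with CG² = 2/5: (0,-1/2): +√(2/5)

(0,-1/2): +√(2/5)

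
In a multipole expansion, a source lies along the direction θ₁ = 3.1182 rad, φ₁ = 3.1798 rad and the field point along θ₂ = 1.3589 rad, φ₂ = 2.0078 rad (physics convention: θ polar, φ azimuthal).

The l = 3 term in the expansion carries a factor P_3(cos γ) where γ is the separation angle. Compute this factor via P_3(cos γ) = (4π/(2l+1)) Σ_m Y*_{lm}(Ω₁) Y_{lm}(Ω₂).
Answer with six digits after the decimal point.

0.281650

Expand P_3 via completeness: Σ_{m} conj(Y_{3,m}) at Ω₁ times Y_{3,m} at Ω₂ —
  [-3]  conj(Y_{3,-3})(Ω₁) = (-0.000005, -0.000001) ; Y_{3,-3}(Ω₂) = (0.376769, 0.100142) ; Δ = (-0.000002, -0.000001)
  [-2]  conj(Y_{3,-2})(Ω₁) = (-0.000557, -0.000043) ; Y_{3,-2}(Ω₂) = (-0.131837, 0.157546) ; Δ = (0.000080, -0.000082)
  [-1]  conj(Y_{3,-1})(Ω₁) = (-0.030195, -0.001154) ; Y_{3,-1}(Ω₂) = (0.104146, 0.222951) ; Δ = (-0.002887, -0.006852)
  [+0]  conj(Y_{3,0})(Ω₁) = (-0.745128, -0.000000) ; Y_{3,0}(Ω₂) = (-0.218095, 0.000000) ; Δ = (0.162509, 0.000000)
  [+1]  conj(Y_{3,1})(Ω₁) = (0.030195, -0.001154) ; Y_{3,1}(Ω₂) = (-0.104146, 0.222951) ; Δ = (-0.002887, 0.006852)
  [+2]  conj(Y_{3,2})(Ω₁) = (-0.000557, 0.000043) ; Y_{3,2}(Ω₂) = (-0.131837, -0.157546) ; Δ = (0.000080, 0.000082)
  [+3]  conj(Y_{3,3})(Ω₁) = (0.000005, -0.000001) ; Y_{3,3}(Ω₂) = (-0.376769, 0.100142) ; Δ = (-0.000002, 0.000001)
Accumulated sum (0.156891, -0.000000); after 4π/(2l+1) scaling, (0.281650, -0.000000) ⇒ P_3 = 0.281650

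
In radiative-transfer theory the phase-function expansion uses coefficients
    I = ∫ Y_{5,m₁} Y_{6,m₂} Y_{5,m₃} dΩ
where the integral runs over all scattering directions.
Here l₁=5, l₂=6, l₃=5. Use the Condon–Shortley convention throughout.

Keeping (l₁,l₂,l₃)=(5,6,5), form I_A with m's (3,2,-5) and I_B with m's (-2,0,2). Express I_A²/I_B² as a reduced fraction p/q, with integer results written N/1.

175/108

l's match ⇒ only the (l;m) 3-j factors differ between A and B.
A: triangle coeff Δ(5,6,5) = 1/28588560; Σ_t [2,2]: t=2:+1/829440 = 1/829440; (3j)²=35/2431 [(5 6 5; 3 2 -5)], sign=+1
B: triangle coeff Δ(5,6,5) = 1/28588560; Σ_t [3,6]: t=3:−1/31104 t=4:+1/13824 t=5:−1/57600 t=6:+1/3110400 = 1/43200; (3j)²=108/12155 [(5 6 5; -2 0 2)], sign=-1
I_A²/I_B² = (35/2431)/(108/12155) = 175/108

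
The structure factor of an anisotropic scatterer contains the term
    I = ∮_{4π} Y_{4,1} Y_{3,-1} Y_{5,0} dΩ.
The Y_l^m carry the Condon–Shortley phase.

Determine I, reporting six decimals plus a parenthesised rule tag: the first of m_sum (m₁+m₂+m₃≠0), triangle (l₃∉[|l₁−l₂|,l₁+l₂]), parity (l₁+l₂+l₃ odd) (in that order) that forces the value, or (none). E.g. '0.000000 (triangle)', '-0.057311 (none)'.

Rules hold: Σm=0, L=12 even, 1≤5≤7.
N = 9·7·11 = 693
Δ = 2!·6!·4!/13! = 1/180180
Racah Σ t=0..2: t=0:+1/576 t=1:−1/144 t=2:+1/576 = -1/288
⇒ 3j(4 3 5; 0 0 0)² = 20/1001, sgn +1
Racah Σ t=0..2: t=0:+1/288 t=1:−1/288 t=2:+1/5760 = 1/5760
⇒ 3j(4 3 5; 1 -1 0)² = 1/12012, sgn -1
4πI² = N·(3j₀)²·(3jₘ)² = 15/13013
I = -1·√(0.00115269/4π) = -0.00957750
No selection rule forces the value: the integral is nonzero (none).

-0.009577 (none)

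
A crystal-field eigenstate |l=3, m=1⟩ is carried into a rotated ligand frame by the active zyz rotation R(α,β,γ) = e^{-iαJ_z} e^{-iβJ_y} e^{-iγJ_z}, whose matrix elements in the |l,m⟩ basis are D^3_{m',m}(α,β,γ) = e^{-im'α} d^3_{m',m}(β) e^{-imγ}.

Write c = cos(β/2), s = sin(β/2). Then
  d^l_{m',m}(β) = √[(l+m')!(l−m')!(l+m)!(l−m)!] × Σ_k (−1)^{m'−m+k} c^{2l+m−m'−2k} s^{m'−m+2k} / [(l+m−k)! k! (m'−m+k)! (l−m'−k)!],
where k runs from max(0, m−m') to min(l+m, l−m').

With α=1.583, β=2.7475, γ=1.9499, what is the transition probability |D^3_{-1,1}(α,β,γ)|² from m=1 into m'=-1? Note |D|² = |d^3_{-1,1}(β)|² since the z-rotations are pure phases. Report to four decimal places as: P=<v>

P=0.3773

D^3_{-1,1}(1.5830,2.7475,1.9499) = e^{-i·-1·1.5830}·d^3_{-1,1}(2.7475)·e^{-i·1·1.9499}. Compute d first:
With c≡cos(β/2)=0.195774 and s≡sin(β/2)=0.980649, N=[2·24·24·2]^{1/2}=48.000000
k∈{2,3,4} keeps every argument non-negative
  k=2: (−1)^0·48.0000/(8)·0.1958^4·0.9806^2 = +0.008476
  k=3: (−1)^1·48.0000/(6)·0.1958^2·0.9806^4 = -0.283565
  k=4: (−1)^2·48.0000/(48)·0.1958^0·0.9806^6 = +0.889369
d^3_{-1,1}(2.7475) = +0.008476 -0.283565 +0.889369 = +0.614279
|D^3_{-1,1}|² = |d^3_{-1,1}(β)|² = (+0.614279)² = 0.377339 (the z-rotation phases have unit modulus)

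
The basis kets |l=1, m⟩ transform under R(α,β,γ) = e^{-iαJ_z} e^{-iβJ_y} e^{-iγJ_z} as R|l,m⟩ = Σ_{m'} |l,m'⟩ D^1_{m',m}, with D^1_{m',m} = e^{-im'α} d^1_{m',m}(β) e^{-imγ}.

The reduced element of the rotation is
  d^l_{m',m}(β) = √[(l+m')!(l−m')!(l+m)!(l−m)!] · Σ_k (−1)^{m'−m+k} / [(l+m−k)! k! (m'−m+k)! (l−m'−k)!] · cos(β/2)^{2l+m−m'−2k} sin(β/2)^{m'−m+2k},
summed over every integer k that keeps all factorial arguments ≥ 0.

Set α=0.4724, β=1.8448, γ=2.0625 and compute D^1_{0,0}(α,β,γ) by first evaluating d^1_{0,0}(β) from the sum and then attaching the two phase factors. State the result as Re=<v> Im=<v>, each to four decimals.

D^1_{0,0}(0.4724,1.8448,2.0625) = e^{-i·0·0.4724}·d^1_{0,0}(1.8448)·e^{-i·0·2.0625}. Compute d first:
Half-angle: c=0.603909, s=0.797053. N=√(1·1·1·1)=1.000000
k∈{0,1} keeps every argument non-negative
  k=0: (−1)^0·1.0000/(1)·0.6039^2·0.7971^0 = +0.364706
  k=1: (−1)^1·1.0000/(1)·0.6039^0·0.7971^2 = -0.635294
d^1_{0,0}(1.8448) = +0.364706 -0.635294 = -0.270588
Attach z-rotation phases: D = e^{-i(0)(0.4724)}·(-0.270588)·e^{-i(0)(2.0625)} = -0.270588+0.000000i

Re=-0.2706 Im=0.0000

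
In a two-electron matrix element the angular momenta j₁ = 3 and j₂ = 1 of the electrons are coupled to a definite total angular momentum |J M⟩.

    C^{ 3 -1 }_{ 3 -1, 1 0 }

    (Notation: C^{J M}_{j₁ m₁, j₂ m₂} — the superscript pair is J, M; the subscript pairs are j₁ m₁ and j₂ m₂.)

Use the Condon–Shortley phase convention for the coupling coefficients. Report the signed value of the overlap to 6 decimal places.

-0.288675  (= −√(1/12))

j₁+j₂−J=1  J+j₁−j₂=5  J−j₁+j₂=1  j₁+j₂+J+1=8
(j₁±m₁, j₂±m₂, J±M) = (2,4,1,1,2,4)
P² = 48
sum k=0..1:
  [0] +1/24 = 1/24
  [1] −1/12 = -1/12
S = -1/24
C² = P²·S² = 1/12 ; C = -0.288675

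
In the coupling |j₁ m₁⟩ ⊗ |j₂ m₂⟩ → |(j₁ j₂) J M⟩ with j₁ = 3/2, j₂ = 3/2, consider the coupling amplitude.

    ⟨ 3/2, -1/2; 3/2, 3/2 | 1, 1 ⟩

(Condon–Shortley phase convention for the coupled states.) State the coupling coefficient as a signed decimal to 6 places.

√[3·2!1!1!/5! · 1!2!3!0!2!0!] = √(6/5)
  +(−1)^2/∏(2,0,0,1,1,0)! = 1/2  (running 1/2)
⟨..|..⟩ = √(6/5)·(1/2) = +0.547723

+√(3/10) = +0.547723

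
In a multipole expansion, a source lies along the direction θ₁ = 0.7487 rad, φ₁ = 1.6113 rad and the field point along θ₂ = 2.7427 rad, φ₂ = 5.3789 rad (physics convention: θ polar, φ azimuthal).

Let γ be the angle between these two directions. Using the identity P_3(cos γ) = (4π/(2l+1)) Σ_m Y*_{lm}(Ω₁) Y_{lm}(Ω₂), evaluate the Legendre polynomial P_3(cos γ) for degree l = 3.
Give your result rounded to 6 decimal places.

Term-by-term m-sum for l=3 (normalisation 4π/7 = 1.795196):
  m=-3: Y*=(0.015950, -0.130616)  Y=(-0.022233, 0.010163)  product (0.000973, 0.003066)
  m=-2: Y*=(-0.345752, -0.028070)  Y=(0.033462, -0.138069)  product (-0.015445, 0.046798)
  m=-1: Y*=(-0.014995, 0.370002)  Y=(0.251882, 0.320220)  product (-0.122259, 0.088395)
  m=+0: Y*=(-0.086572, -0.000000)  Y=(-0.428382, 0.000000)  product (0.037086, 0.000000)
  m=+1: Y*=(0.014995, 0.370002)  Y=(-0.251882, 0.320220)  product (-0.122259, -0.088395)
  m=+2: Y*=(-0.345752, 0.028070)  Y=(0.033462, 0.138069)  product (-0.015445, -0.046798)
  m=+3: Y*=(-0.015950, -0.130616)  Y=(0.022233, 0.010163)  product (0.000973, -0.003066)
Accumulated sum (-0.236377, -0.000000); after 4π/(2l+1) scaling, (-0.424343, -0.000000) ⇒ P_3 = -0.424343

-0.424343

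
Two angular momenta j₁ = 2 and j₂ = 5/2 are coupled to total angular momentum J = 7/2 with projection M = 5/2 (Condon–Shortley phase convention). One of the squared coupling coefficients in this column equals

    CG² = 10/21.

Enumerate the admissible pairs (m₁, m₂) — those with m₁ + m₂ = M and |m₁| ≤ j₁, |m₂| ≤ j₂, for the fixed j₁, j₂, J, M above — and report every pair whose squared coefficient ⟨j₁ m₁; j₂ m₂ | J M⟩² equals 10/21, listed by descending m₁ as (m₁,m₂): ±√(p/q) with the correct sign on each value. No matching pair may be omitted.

Admissible pairs with m₁+m₂ = M = 5/2: (0,5/2), (1,3/2), (2,1/2)
  (m₁,m₂)=(2,1/2): CG² = 32/63, CG = +√(32/63)
  (m₁,m₂)=(1,3/2): CG² = 1/63, CG = −√(1/63)
  (m₁,m₂)=(0,5/2): CG² = 10/21, CG = −√(10/21)   ← matches the target
Pairs with CG² = 10/21: (0,5/2): −√(10/21)

(0,5/2): −√(10/21)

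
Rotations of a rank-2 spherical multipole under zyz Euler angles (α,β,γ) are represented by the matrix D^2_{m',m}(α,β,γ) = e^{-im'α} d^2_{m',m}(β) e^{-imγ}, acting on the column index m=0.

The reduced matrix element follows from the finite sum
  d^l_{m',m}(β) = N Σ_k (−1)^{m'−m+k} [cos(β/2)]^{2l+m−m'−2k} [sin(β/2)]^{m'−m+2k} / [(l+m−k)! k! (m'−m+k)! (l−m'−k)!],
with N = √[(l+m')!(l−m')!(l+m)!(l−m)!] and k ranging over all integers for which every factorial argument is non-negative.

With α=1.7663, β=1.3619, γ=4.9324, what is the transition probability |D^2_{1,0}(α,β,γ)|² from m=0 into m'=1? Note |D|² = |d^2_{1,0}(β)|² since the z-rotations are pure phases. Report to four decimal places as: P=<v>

D^2_{1,0}(1.7663,1.3619,4.9324) = e^{-i·1·1.7663}·d^2_{1,0}(1.3619)·e^{-i·0·4.9324}. Compute d first:
c=cos(1.361900/2)=0.776975, s=sin(1.361900/2)=0.629531; N=√[6·1·2·2]=4.898979
Admissible k: 0..1 (factorial args all ≥0)
  k=0: (−1)^1·4.8990/(2)·0.7770^3·0.6295^1 = -0.723293
  k=1: (−1)^2·4.8990/(2)·0.7770^1·0.6295^3 = +0.474826
d^2_{1,0}(1.3619) = -0.723293 +0.474826 = -0.248466
|D^2_{1,0}|² = |d^2_{1,0}(β)|² = (-0.248466)² = 0.061736 (the z-rotation phases have unit modulus)

P=0.0617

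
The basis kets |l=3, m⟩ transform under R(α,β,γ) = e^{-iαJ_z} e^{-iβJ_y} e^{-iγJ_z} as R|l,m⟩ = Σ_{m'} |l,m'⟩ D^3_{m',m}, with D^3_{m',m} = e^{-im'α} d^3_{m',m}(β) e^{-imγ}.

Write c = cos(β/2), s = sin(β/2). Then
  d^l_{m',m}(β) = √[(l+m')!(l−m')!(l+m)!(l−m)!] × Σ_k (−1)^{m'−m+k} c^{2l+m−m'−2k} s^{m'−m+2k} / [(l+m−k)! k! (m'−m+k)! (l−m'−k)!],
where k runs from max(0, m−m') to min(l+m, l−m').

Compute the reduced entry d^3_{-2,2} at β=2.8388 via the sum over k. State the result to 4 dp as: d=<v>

d=-0.8247

d^3_{-2,2}(β=2.8388) via the finite sum:
Half-angle: c=0.150819, s=0.988561. N=√(1·120·120·1)=120.000000
The bounds max(0,m−m')=4 and min(l+m,l−m')=5 give 2 terms
  k=4: (−1)^0·120.0000/(24)·0.1508^2·0.9886^4 = +0.108616
  k=5: (−1)^1·120.0000/(120)·0.1508^0·0.9886^6 = -0.933302
d^3_{-2,2}(2.8388) = +0.108616 -0.933302 = -0.824685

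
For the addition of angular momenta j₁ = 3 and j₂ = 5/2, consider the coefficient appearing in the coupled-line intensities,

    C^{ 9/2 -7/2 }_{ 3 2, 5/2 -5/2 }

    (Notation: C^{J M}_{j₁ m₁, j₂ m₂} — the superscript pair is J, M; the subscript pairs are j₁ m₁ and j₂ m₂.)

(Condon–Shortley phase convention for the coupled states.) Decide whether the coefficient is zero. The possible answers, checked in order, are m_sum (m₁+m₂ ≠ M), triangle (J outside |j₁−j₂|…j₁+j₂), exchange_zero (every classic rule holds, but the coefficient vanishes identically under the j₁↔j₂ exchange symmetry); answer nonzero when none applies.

m-sum: m₁+m₂ = 2+(-5/2) = -1/2, M = -7/2  ✗ ⇒ coefficient is 0

m_sum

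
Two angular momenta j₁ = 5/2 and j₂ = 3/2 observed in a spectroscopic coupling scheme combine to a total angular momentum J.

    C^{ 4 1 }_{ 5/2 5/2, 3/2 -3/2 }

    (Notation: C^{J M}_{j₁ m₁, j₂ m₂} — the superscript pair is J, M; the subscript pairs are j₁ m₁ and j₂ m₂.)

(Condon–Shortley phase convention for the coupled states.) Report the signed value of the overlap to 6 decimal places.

+√(1/56) ≈ +0.133631

√[9·0!5!3!/9! · 5!0!0!3!5!3!] = √(64800/7)
  +(−1)^0/∏(0,0,0,0,5,3)! = 1/720  (running 1/720)
⟨..|..⟩ = √(64800/7)·(1/720) = +0.133631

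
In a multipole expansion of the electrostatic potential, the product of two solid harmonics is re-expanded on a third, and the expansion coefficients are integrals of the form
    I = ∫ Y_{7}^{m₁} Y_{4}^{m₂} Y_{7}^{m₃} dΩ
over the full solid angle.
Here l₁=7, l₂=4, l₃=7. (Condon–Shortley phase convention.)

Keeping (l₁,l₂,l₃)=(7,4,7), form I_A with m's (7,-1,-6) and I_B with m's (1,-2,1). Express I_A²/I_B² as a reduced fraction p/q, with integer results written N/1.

Same 7,4,7: normalisation and zero-m 3j drop out of the ratio.
A: Δ: 4! 10! 4! / 19! → 1/58198140; sum: t=0:+1/522547200 = 1/522547200; 3j²(7 4 7; 7 -1 -6) = Δ·Π!·Σ² = 143/5814  (sign -1)
B: Δ: 4! 10! 4! / 19! → 1/58198140; sum: t=0:+1/1658880 t=1:−1/518400 t=2:+1/1658880 = -1/1382400; 3j²(7 4 7; 1 -2 1) = Δ·Π!·Σ² = 504/46189  (sign -1)
I_A²/I_B² = (143/5814)/(504/46189) = 20449/9072

20449/9072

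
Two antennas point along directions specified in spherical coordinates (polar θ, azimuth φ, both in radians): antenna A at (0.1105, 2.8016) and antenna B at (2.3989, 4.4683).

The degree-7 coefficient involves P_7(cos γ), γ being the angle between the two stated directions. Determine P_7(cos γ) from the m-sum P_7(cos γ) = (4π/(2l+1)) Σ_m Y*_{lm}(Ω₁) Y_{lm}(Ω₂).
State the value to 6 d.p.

Summing Y*_{l m}(θ₁,φ₁)·Y_{l m}(θ₂,φ₂) over m ∈ [−7, 7]; prefactor 4π/(2·7+1) = 0.837758:
  term(m=-7) = 0.00000 + 0.00000j   from Y*(Ω₁)=0.00000 + 0.00000j, Y(Ω₂)=0.03204 + 0.00444j
  term(m=-6) = 0.00000 - 0.00000j   from Y*(Ω₁)=-0.00000 - 0.00000j, Y(Ω₂)=0.01398 + 0.13110j
  term(m=-5) = -0.00001 - 0.00002j   from Y*(Ω₁)=0.00001 + 0.00007j, Y(Ω₂)=-0.29516 + 0.10786j
  term(m=-4) = -0.00045 + 0.00018j   from Y*(Ω₁)=0.00022 - 0.00104j, Y(Ω₂)=-0.25676 - 0.37982j
  term(m=-3) = 0.00104 + 0.00350j   from Y*(Ω₁)=-0.00601 + 0.00978j, Y(Ω₂)=0.21263 - 0.23651j
  term(m=-2) = -0.01159 + 0.00225j   from Y*(Ω₁)=0.06746 - 0.05455j, Y(Ω₂)=-0.12022 - 0.06384j
  term(m=-1) = 0.01535 + 0.15961j   from Y*(Ω₁)=-0.39088 + 0.13827j, Y(Ω₂)=0.09346 - 0.37528j
  term(m=+0) = -0.01925 + 0.00000j   from Y*(Ω₁)=0.91353 + 0.00000j, Y(Ω₂)=-0.02107 + 0.00000j
  term(m=+1) = 0.01535 - 0.15961j   from Y*(Ω₁)=0.39088 + 0.13827j, Y(Ω₂)=-0.09346 - 0.37528j
  term(m=+2) = -0.01159 - 0.00225j   from Y*(Ω₁)=0.06746 + 0.05455j, Y(Ω₂)=-0.12022 + 0.06384j
  term(m=+3) = 0.00104 - 0.00350j   from Y*(Ω₁)=0.00601 + 0.00978j, Y(Ω₂)=-0.21263 - 0.23651j
  term(m=+4) = -0.00045 - 0.00018j   from Y*(Ω₁)=0.00022 + 0.00104j, Y(Ω₂)=-0.25676 + 0.37982j
  term(m=+5) = -0.00001 + 0.00002j   from Y*(Ω₁)=-0.00001 + 0.00007j, Y(Ω₂)=0.29516 + 0.10786j
  term(m=+6) = 0.00000 + 0.00000j   from Y*(Ω₁)=-0.00000 + 0.00000j, Y(Ω₂)=0.01398 - 0.13110j
  term(m=+7) = 0.00000 - 0.00000j   from Y*(Ω₁)=-0.00000 + 0.00000j, Y(Ω₂)=-0.03204 + 0.00444j
Total Σ_m = -0.01058 + 0.00000j. Multiply by 0.837758: -0.00886 + 0.00000j. P_7(cos γ) = -0.008864

-0.008864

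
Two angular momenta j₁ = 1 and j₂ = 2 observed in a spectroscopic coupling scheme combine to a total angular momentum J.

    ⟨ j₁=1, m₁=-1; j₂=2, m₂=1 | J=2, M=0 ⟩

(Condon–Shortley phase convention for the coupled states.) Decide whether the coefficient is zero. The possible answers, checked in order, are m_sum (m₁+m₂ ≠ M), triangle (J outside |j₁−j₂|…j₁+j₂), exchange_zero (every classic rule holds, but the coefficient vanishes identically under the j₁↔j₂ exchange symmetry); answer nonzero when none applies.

m-sum: m₁+m₂ = -1+1 = 0, M = 0  ✓
triangle: |j₁−j₂| = 1 ≤ J = 2 ≤ j₁+j₂ = 3  ✓
exchange: j₁≠j₂ or m₁≠m₂ — the exchange symmetry imposes no constraint here
value check: CG = −√(1/2) = -0.707107 ≠ 0

nonzero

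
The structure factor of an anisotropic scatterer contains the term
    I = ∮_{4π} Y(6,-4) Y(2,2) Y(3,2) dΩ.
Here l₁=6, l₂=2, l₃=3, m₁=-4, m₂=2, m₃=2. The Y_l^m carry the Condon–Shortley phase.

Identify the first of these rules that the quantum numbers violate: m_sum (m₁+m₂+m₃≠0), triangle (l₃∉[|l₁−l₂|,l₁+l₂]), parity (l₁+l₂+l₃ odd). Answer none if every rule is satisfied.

m₁+m₂+m₃ = -4 + 2 + 2 = 0  ✓
triangle: need |l₁−l₂| ≤ l₃ ≤ l₁+l₂ = [4,8]; l₃=3 is outside  ✗
parity: l₁+l₂+l₃ = 11 is odd

triangle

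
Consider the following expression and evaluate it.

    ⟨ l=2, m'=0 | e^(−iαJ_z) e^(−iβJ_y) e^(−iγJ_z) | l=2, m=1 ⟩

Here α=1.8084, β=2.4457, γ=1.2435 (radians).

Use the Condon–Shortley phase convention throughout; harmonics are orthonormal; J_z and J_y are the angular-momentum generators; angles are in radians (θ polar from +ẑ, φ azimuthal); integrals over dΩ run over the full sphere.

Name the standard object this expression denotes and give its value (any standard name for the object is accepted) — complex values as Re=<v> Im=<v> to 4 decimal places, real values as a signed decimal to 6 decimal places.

Wigner D-matrix element, Re=-0.1937 Im=0.5706

This is a Wigner D-matrix element — the rotation-matrix element ⟨l m'| R(α,β,γ) |l m⟩ in the angular-momentum basis.
Split into d^2_{0,1}(β=2.4457) × two z-phases.
c=cos(2.445700/2)=0.340968, s=sin(2.445700/2)=0.940075; N=√[2·2·6·1]=4.898979
k∈{1,2} keeps every argument non-negative
  k=1: (−1)^0·4.8990/(2)·0.3410^3·0.9401^1 = +0.091281
  k=2: (−1)^1·4.8990/(2)·0.3410^1·0.9401^3 = -0.693868
d^2_{0,1}(2.4457) = +0.091281 -0.693868 = -0.602587
D = (+1.000000+0.000000i)·(-0.602587)·(+0.321484-0.946915i) = -0.193722+0.570599i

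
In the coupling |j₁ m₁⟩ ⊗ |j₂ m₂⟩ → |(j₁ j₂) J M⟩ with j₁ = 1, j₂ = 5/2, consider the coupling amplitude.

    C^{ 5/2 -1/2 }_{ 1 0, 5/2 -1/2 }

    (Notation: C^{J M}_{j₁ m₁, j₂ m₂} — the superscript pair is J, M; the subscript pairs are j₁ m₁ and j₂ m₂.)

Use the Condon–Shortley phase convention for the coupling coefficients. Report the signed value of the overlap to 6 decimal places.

+√(1/35) = +0.169031

triangle: 1!×1!×4!/7! = 24/5040
(j±m)!: 1!×1!×2!×3!×2!×3! = 144
prefactor² = (2J+1)×Δ×N² = 144/35
  k=0: +1/(0!×1!×1!×2!×0!×2!) = 1/4
  k=1: −1/(1!×0!×0!×1!×1!×3!) = -1/6
Σ = 1/12  ⇒  CG² = 144/35×(1/12)² = 1/35
CG = +√(1/35) = +0.169031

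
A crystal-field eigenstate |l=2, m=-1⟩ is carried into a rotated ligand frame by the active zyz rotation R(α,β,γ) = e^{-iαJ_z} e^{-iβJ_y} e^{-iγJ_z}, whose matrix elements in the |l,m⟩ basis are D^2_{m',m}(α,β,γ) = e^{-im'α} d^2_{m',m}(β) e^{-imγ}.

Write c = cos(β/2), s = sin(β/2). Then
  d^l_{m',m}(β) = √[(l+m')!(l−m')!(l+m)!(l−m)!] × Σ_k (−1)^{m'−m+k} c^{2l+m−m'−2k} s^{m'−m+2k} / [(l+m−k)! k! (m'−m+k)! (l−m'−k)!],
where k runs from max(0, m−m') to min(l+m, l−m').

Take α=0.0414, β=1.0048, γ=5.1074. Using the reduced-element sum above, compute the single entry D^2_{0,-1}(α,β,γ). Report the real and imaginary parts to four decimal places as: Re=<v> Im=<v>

D^2_{0,-1}(0.0414,1.0048,5.1074) = e^{-i·0·0.0414}·d^2_{0,-1}(1.0048)·e^{-i·-1·5.1074}. Compute d first:
Half-angle: c=0.876429, s=0.481530. N=√(2·2·1·6)=4.898979
Admissible k: 0..1 (factorial args all ≥0)
  k=0: (−1)^1·4.8990/(2)·0.8764^3·0.4815^1 = -0.794054
  k=1: (−1)^2·4.8990/(2)·0.8764^1·0.4815^3 = +0.239698
d^2_{0,-1}(1.0048) = -0.794054 +0.239698 = -0.554357
D = (+1.000000+0.000000i)·(-0.554357)·(+0.384818-0.922992i) = -0.213327+0.511667i

Re=-0.2133 Im=0.5117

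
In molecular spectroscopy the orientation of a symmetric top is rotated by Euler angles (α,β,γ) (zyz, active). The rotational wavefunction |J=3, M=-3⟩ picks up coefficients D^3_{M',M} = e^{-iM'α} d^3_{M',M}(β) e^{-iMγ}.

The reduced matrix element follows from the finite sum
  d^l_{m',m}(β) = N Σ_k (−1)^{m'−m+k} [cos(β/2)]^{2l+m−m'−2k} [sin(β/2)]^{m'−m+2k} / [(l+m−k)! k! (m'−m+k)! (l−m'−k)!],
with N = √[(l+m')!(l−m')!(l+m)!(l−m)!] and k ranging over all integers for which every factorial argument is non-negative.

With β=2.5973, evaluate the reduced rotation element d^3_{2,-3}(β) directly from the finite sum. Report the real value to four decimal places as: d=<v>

d^3_{2,-3}(β=2.5973) via the finite sum:
Half-angle: c=0.268799, s=0.963196. N=√(120·1·1·720)=293.938769
The bounds max(0,m−m')=0 and min(l+m,l−m')=0 give 1 term
  k=0: (−1)^5·293.9388/(120)·0.2688^1·0.9632^5 = -0.545855
d^3_{2,-3}(2.5973) = -0.545855

d=-0.5459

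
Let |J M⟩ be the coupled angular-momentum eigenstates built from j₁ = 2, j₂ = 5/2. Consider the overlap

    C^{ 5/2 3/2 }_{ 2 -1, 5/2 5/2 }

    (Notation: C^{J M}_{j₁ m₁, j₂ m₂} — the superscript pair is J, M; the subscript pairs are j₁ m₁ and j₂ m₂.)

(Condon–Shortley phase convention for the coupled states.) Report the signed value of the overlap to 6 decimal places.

triangle: 2!*2!*3!/8! = 24/40320
(j±m)!: 1!*3!*5!*0!*4!*1! = 17280
prefactor² = (2J+1)*Δ*N² = 432/7
  k=2: +1/(2!*0!*1!*3!*1!*0!) = 1/12
Σ = 1/12  ⇒  CG² = 432/7*(1/12)² = 3/7
CG = +√(3/7) = +0.654654

+0.654654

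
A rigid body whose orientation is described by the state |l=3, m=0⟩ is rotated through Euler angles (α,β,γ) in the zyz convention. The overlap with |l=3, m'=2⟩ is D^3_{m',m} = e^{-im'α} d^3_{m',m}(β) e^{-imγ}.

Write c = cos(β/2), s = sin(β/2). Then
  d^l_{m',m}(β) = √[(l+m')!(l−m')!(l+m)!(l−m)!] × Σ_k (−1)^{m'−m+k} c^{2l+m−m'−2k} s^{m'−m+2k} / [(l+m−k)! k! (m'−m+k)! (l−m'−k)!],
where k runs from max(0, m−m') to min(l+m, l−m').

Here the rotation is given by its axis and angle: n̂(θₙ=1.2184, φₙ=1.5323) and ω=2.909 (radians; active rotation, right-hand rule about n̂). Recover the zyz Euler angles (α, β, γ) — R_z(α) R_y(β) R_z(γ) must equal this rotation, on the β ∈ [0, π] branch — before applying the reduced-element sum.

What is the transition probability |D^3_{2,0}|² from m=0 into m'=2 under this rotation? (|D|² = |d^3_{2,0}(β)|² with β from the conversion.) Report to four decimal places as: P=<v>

P=0.2117

Axis–angle → zyz. n̂ = (sinθₙcosφₙ, sinθₙsinφₙ, cosθₙ) = (+0.036122, +0.937853, +0.345148), ω = 2.9090.
R = I cosω + sinω [n̂]ₓ + (1−cosω) n̂n̂ᵀ gives
  R = [-0.970498, -0.012715, +0.240775; +0.146399, +0.762379, +0.630353; -0.191577, +0.647005, -0.738026]
β = atan2(√(R₁₃²+R₂₃²), R₃₃) = 2.400936; α = atan2(R₂₃, R₁₃) mod 2π = 1.205930; γ = atan2(R₃₂, −R₃₁) mod 2π = 1.282923
Split into d^3_{2,0}(β=2.4009) × two z-phases.
With c≡cos(β/2)=0.361921 and s≡sin(β/2)=0.932209, N=[120·1·6·6]^{1/2}=65.726707
Admissible k: 0..1 (factorial args all ≥0)
  k=0: (−1)^2·65.7267/(12)·0.3619^4·0.9322^2 = +0.081666
  k=1: (−1)^3·65.7267/(12)·0.3619^2·0.9322^4 = -0.541803
d^3_{2,0}(2.4009) = +0.081666 -0.541803 = -0.460137
|D^3_{2,0}|² = |d^3_{2,0}(β)|² = (-0.460137)² = 0.211726 (the z-rotation phases have unit modulus)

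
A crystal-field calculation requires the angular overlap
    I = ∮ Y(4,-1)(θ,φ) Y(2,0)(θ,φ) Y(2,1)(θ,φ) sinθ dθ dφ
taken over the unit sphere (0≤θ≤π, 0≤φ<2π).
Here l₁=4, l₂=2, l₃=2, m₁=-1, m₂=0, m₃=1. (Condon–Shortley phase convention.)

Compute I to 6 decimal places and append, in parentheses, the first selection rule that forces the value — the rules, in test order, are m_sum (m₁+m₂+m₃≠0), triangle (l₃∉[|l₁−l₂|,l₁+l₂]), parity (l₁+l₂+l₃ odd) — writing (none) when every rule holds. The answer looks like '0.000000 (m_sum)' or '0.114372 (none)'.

-0.220728 (none)

Rules hold: Σm=0, L=8 even, 2≤2≤6.
N = 9·5·5 = 225
Δ = 4!·4!·0!/9! = 1/630
Racah Σ t=2..2: t=2:+1/16 = 1/16
⇒ 3j(4 2 2; 0 0 0)² = 2/35, sgn +1
Racah Σ t=2..2: t=2:+1/24 = 1/24
⇒ 3j(4 2 2; -1 0 1)² = 1/21, sgn -1
4πI² = N·(3j₀)²·(3jₘ)² = 30/49
I = -1·√(0.612245/4π) = -0.22072812
No selection rule forces the value: the integral is nonzero (none).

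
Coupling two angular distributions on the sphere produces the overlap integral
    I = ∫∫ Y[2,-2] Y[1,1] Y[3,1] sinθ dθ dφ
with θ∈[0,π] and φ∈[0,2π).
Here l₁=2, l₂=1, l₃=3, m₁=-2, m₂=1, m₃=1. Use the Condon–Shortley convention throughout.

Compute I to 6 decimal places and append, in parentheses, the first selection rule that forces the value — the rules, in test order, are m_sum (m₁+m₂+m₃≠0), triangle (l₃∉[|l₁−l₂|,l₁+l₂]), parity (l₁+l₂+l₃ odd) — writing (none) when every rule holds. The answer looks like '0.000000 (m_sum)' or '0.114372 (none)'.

Rules hold: Σm=0, L=6 even, 1≤3≤3.
N = 5·3·7 = 105
Δ = 0!·4!·2!/7! = 1/105
Racah Σ t=0..0: t=0:+1/4 = 1/4
⇒ 3j(2 1 3; 0 0 0)² = 3/35, sgn -1
Racah Σ t=0..0: t=0:+1/48 = 1/48
⇒ 3j(2 1 3; -2 1 1)² = 1/105, sgn +1
4πI² = N·(3j₀)²·(3jₘ)² = 3/35
I = -1·√(0.0857143/4π) = -0.08258890
No selection rule forces the value: the integral is nonzero (none).

-0.082589 (none)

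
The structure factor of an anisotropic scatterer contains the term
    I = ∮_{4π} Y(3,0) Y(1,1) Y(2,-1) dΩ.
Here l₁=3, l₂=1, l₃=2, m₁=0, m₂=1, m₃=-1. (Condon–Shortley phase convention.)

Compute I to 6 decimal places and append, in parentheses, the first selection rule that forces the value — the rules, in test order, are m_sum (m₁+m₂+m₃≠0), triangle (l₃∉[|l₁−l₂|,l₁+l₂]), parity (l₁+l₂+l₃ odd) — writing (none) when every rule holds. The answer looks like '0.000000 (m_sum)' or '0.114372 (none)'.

m-sum 0 ✓  L=6 even ✓  2≤2≤4 ✓
Π(2lᵢ+1) = 7×3×5 = 105
triangle coeff Δ(3,1,2) = 1/105
Σ_t [1,1]: t=1:−1/4 = -1/4
(3j)²=3/35 [(3 1 2; 0 0 0)], sign=-1
Σ_t [2,2]: t=2:+1/12 = 1/12
(3j)²=1/35 [(3 1 2; 0 1 -1)], sign=-1
⇒ 4πI² = 9/35
I = (+1)√(9/35/(4π)) = 0.14304817
No selection rule forces the value: the integral is nonzero (none).

0.143048 (none)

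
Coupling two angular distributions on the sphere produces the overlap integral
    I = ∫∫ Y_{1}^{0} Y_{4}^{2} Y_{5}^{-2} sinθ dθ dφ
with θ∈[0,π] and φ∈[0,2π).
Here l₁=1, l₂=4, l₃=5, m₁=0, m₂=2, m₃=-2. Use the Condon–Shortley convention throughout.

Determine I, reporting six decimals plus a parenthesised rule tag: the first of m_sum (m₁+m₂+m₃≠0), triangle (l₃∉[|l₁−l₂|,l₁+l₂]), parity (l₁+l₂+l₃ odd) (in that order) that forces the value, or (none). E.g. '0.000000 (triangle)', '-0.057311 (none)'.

0.225034 (none)

Rules hold: Σm=0, L=10 even, 3≤5≤5.
N = 3·9·11 = 297
Δ = 0!·2!·8!/11! = 1/495
Racah Σ t=0..0: t=0:+1/576 = 1/576
⇒ 3j(1 4 5; 0 0 0)² = 5/99, sgn -1
Racah Σ t=0..0: t=0:+1/1440 = 1/1440
⇒ 3j(1 4 5; 0 2 -2)² = 7/165, sgn -1
4πI² = N·(3j₀)²·(3jₘ)² = 7/11
I = +1·√(0.636364/4π) = 0.22503380
No selection rule forces the value: the integral is nonzero (none).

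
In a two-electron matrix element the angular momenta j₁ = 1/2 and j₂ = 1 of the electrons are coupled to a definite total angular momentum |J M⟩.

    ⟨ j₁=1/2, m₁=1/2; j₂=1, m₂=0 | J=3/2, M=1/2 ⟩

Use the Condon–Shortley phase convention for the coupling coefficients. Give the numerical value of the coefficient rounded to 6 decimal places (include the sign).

+0.816497

triangle: 0!·1!·2!/4! = 2/24
(j±m)!: 1!·0!·1!·1!·2!·1! = 2
prefactor² = (2J+1)·Δ·N² = 2/3
  k=0: +1/(0!·0!·0!·1!·1!·1!) = 1
Σ = 1  ⇒  CG² = 2/3·1² = 2/3
CG = +√(2/3) = +0.816497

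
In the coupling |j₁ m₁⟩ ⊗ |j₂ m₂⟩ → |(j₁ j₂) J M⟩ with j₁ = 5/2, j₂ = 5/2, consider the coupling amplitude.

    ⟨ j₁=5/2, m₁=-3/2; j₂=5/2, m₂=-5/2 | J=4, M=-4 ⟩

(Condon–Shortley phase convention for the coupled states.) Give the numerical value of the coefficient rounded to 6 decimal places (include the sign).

j₁+j₂−J=1  J+j₁−j₂=4  J−j₁+j₂=4  j₁+j₂+J+1=10
(j₁±m₁, j₂±m₂, J±M) = (1,4,0,5,0,8)
P² = 165888
sum k=0..0:
  [0] +1/576 = 1/576
S = 1/576
C² = P²·S² = 1/2 ; C = +0.707107

+√(1/2) = +0.707107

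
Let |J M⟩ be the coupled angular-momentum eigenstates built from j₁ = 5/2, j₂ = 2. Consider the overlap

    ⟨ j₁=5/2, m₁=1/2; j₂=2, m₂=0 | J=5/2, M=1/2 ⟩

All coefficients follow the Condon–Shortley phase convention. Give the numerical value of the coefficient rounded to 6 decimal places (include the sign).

-0.478091  (= −√(8/35))

triangle: 2!·3!·2!/8! = 24/40320
(j±m)!: 3!·2!·2!·2!·3!·2! = 576
prefactor² = (2J+1)·Δ·N² = 72/35
  k=0: +1/(0!·2!·2!·2!·1!·0!) = 1/8
  k=1: −1/(1!·1!·1!·1!·2!·1!) = -1/2
  k=2: +1/(2!·0!·0!·0!·3!·2!) = 1/24
Σ = -1/3  ⇒  CG² = 72/35·(-1/3)² = 8/35
CG = −√(8/35) = -0.478091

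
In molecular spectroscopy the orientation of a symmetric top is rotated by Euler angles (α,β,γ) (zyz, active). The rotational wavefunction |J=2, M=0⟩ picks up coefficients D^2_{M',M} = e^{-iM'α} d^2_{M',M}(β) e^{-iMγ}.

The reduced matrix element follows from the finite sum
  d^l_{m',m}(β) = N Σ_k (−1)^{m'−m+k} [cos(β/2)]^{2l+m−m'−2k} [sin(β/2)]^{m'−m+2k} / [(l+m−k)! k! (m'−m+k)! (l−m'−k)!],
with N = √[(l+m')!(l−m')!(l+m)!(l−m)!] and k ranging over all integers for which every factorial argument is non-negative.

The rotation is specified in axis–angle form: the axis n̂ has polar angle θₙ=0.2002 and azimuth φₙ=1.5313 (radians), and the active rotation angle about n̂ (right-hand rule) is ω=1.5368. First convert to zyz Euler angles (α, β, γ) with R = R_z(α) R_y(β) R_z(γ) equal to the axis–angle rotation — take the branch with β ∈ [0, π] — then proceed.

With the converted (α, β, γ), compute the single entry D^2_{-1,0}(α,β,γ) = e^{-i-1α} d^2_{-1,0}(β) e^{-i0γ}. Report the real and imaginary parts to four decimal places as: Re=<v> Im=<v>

Axis–angle → zyz. n̂ = (sinθₙcosφₙ, sinθₙsinφₙ, cosθₙ) = (+0.007852, +0.198710, +0.980027), ω = 1.5368.
R = I cosω + sinω [n̂]ₓ + (1−cosω) n̂n̂ᵀ gives
  R = [+0.034049, -0.977953, +0.206029; +0.980968, +0.072133, +0.180274; -0.191161, +0.195970, +0.961797]
β = atan2(√(R₁₃²+R₂₃²), R₃₃) = 0.277305; α = atan2(R₂₃, R₁₃) mod 2π = 0.718826; γ = atan2(R₃₂, −R₃₁) mod 2π = 0.797819
Split into d^2_{-1,0}(β=0.2773) × two z-phases.
With c≡cos(β/2)=0.990403 and s≡sin(β/2)=0.138209, N=[1·6·2·2]^{1/2}=4.898979
Admissible k: 1..2 (factorial args all ≥0)
  k=1: (−1)^0·4.8990/(2)·0.9904^3·0.1382^1 = +0.328887
  k=2: (−1)^1·4.8990/(2)·0.9904^1·0.1382^3 = -0.006405
d^2_{-1,0}(0.2773) = +0.328887 -0.006405 = +0.322482
D = (+0.752579+0.658502i)·(+0.322482)·(+1.000000+0.000000i) = +0.242694+0.212355i

Re=0.2427 Im=0.2124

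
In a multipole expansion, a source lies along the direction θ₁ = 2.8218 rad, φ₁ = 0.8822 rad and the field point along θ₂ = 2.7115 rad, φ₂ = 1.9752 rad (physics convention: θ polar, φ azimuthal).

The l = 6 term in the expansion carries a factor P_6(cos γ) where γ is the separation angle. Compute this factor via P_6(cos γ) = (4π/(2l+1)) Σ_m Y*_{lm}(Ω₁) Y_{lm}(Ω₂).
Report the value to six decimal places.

Term-by-term m-sum for l=6 (normalisation 4π/13 = 0.966644):
  [-6]  conj(Y_{6,-6})(Ω₁) = 0.00026 - 0.00039j ; Y_{6,-6}(Ω₂) = 0.00192 + 0.00166j ; Δ = 0.00000 - 0.00000j
  [-5]  conj(Y_{6,-5})(Ω₁) = 0.00145 + 0.00466j ; Y_{6,-5}(Ω₂) = 0.01725 - 0.00836j ; Δ = 0.00006 + 0.00007j
  [-4]  conj(Y_{6,-4})(Ω₁) = -0.02876 - 0.01173j ; Y_{6,-4}(Ω₂) = -0.00408 - 0.08712j ; Δ = -0.00090 + 0.00255j
  [-3]  conj(Y_{6,-3})(Ω₁) = 0.11687 - 0.06309j ; Y_{6,-3}(Ω₂) = -0.24474 - 0.09145j ; Δ = -0.03437 + 0.00475j
  [-2]  conj(Y_{6,-2})(Ω₁) = -0.07170 + 0.36573j ; Y_{6,-2}(Ω₂) = -0.33823 + 0.35445j ; Δ = -0.10538 - 0.14911j
  [-1]  conj(Y_{6,-1})(Ω₁) = -0.37223 - 0.45230j ; Y_{6,-1}(Ω₂) = 0.16825 + 0.39311j ; Δ = 0.11518 - 0.22243j
  [+0]  conj(Y_{6,0})(Ω₁) = 0.18218 + 0.00000j ; Y_{6,0}(Ω₂) = -0.19046 + 0.00000j ; Δ = -0.03470 + 0.00000j
  [+1]  conj(Y_{6,1})(Ω₁) = 0.37223 - 0.45230j ; Y_{6,1}(Ω₂) = -0.16825 + 0.39311j ; Δ = 0.11518 + 0.22243j
  [+2]  conj(Y_{6,2})(Ω₁) = -0.07170 - 0.36573j ; Y_{6,2}(Ω₂) = -0.33823 - 0.35445j ; Δ = -0.10538 + 0.14911j
  [+3]  conj(Y_{6,3})(Ω₁) = -0.11687 - 0.06309j ; Y_{6,3}(Ω₂) = 0.24474 - 0.09145j ; Δ = -0.03437 - 0.00475j
  [+4]  conj(Y_{6,4})(Ω₁) = -0.02876 + 0.01173j ; Y_{6,4}(Ω₂) = -0.00408 + 0.08712j ; Δ = -0.00090 - 0.00255j
  [+5]  conj(Y_{6,5})(Ω₁) = -0.00145 + 0.00466j ; Y_{6,5}(Ω₂) = -0.01725 - 0.00836j ; Δ = 0.00006 - 0.00007j
  [+6]  conj(Y_{6,6})(Ω₁) = 0.00026 + 0.00039j ; Y_{6,6}(Ω₂) = 0.00192 - 0.00166j ; Δ = 0.00000 + 0.00000j
Accumulated sum -0.08552 + 0.00000j; after 4π/(2l+1) scaling, -0.08267 + 0.00000j ⇒ P_6 = -0.082668

-0.082668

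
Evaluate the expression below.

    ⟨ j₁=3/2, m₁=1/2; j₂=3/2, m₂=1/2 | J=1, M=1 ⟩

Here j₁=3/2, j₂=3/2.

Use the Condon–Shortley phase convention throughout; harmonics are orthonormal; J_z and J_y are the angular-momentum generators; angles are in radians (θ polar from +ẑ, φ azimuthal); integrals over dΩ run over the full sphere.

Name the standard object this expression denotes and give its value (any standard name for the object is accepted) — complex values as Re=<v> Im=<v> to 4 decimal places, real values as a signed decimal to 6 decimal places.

This is a Clebsch–Gordan (vector-coupling) coefficient.
√[3·2!1!1!/5! · 2!1!2!1!2!0!] = √(2/5)
  +(−1)^1/∏(1,1,0,1,1,0)! = -1  (running -1)
⟨..|..⟩ = √(2/5)·(-1) = -0.632456

Clebsch–Gordan coefficient, −√(2/5) ≈ -0.632456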